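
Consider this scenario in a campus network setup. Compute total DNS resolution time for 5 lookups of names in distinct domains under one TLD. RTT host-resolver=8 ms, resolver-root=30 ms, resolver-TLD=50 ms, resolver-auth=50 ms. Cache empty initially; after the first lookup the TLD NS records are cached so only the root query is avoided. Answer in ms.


Lookup 1 (cold cache): local + root + TLD + auth = 8 + 30 + 50 + 50 = 138 ms
Lookups 2..5 (TLD NS cached -> skip root; new domain -> still ask TLD and auth): local + TLD + auth = 8 + 50 + 50 = 108 ms each
Remaining 4 lookups: 4 * 108 = 432 ms
Total = 138 + 432 = 570 ms

570


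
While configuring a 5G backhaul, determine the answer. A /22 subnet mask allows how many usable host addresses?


Given: subnet mask /22
Host bits = 32 - 22 = 10
Total addresses = 2^10 = 1024
Usable hosts = 1024 - 2 (network + broadcast) = 1022

1022


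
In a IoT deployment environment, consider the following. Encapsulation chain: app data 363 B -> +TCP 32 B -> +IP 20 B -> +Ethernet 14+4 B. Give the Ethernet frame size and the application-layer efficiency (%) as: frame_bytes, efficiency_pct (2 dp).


TCP segment = 363 + 32 = 395 B
IP packet = 395 + 20 = 415 B
Ethernet frame = 415 + 14 + 4 = 433 B
Efficiency = app / frame = 363 / 433 = 0.838337 = 83.8337% -> 83.83% (2 dp)

433, 83.83


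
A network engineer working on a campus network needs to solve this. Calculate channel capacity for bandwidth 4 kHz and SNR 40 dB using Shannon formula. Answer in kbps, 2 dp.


Given: B = 4 kHz, SNR = 40 dB
SNR linear = 10^(40/10) = 10000
1 + SNR = 10001
log2(10001) = 13.2878566418
C = 4 * 1000 * 13.2878566418 = 53151.4266 bps
C = 53.151427 kbps -> 53.15 kbps (2 dp)

53.15


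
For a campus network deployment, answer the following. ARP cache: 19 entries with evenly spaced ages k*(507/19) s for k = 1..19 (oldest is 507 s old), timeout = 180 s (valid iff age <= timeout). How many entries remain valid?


Ages are k * 507/19 s for k = 1..19 (spacing = 26.6842 s).
Entry k is valid iff k * 507/19 <= 180 iff k <= 19 * 180 / 507 = 6.7456
n_valid = floor(6.7456) = 6
(n_stale = 19 - 6 = 13)

6


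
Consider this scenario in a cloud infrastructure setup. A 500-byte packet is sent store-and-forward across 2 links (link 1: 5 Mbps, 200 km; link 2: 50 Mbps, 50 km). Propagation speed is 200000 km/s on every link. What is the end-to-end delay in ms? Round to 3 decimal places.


Packet = 500 bytes = 4000 bits. Store-and-forward: sum (t_trans + t_prop) per link.
Link 1: t_trans = 4000/(5*10^6) s = 0.8000 ms; t_prop = 200/200000 s = 1.0000 ms; subtotal = 1.8000 ms
Link 2: t_trans = 4000/(50*10^6) s = 0.0800 ms; t_prop = 50/200000 s = 0.2500 ms; subtotal = 0.3300 ms
End-to-end = 1.8000 + 0.3300 = 2.1300 ms -> 2.130 ms (3 dp)

2.130


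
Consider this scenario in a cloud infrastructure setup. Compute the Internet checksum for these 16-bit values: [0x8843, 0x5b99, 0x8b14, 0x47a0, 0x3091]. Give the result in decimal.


Given words: [0x8843, 0x5b99, 0x8b14, 0x47a0, 0x3091]
Step 1: Sum all words
Raw sum = 34883 + 23449 + 35604 + 18336 + 12433 = 124705
Step 2: Fold carry: (59169 + 1) = 59170
One's complement = ~59170 & 0xFFFF = 6365

6365


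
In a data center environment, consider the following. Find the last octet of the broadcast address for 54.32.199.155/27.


Given: IP = 54.32.199.155, prefix = /27
Host bits = 32 - 27 = 5
Network last octet = 155 AND mask = 128
Host part size = 2^5 - 1 = 31
Broadcast last octet = 128 OR 31 = 159

159


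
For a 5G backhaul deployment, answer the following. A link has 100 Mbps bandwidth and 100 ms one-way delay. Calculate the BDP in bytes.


Given: bandwidth = 100 Mbps, delay = 100 ms
BDP in bits = 100 * 10^6 * 100 / 1000
BDP in bits = 10000000
BDP in bytes = 10000000 / 8 = 1250000

1250000


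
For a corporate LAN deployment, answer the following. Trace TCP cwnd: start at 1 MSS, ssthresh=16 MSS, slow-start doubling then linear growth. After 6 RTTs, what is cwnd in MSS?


RTT 0: cwnd = 1 MSS (initial)
RTT 1: cwnd = 2 MSS (slow start, doubled)
RTT 2: cwnd = 4 MSS (slow start, doubled)
RTT 3: cwnd = 8 MSS (slow start, doubled)
RTT 4: cwnd = 16 MSS (slow start, doubled)
RTT 5: cwnd = 17 MSS (congestion avoidance, +1)
RTT 6: cwnd = 18 MSS (congestion avoidance, +1)

18


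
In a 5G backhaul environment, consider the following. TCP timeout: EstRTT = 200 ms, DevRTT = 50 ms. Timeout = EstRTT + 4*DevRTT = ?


Given: EstRTT = 200 ms, DevRTT = 50 ms
Timeout = EstRTT + 4 * DevRTT
4 * DevRTT = 4 * 50 = 200
Timeout = 200 + 200 = 400 ms

400


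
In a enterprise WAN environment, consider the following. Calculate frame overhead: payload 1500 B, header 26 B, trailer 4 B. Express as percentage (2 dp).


Given: payload = 1500 B, header = 26 B, trailer = 4 B
Overhead bytes = header + trailer = 26 + 4 = 30
Total frame = payload + overhead = 1500 + 30 = 1530
Overhead % = 30 / 1530 * 100 = 1.9608% -> 1.96% (2 dp)

1.96


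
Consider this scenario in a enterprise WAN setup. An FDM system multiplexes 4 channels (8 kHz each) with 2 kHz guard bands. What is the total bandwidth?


Given: 4 channels, 8 kHz each, guard = 2 kHz
Channel bandwidth = 4 * 8 = 32 kHz
Guard bands = 3 gaps * 2 kHz = 6 kHz
Total = 32 + 6 = 38 kHz

38


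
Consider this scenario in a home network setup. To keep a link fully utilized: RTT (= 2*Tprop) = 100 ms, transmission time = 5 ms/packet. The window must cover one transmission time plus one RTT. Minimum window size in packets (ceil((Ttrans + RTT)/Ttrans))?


Given: Ttrans = 5 ms, RTT = 100 ms (= 2 * Tprop, Tprop = 50 ms)
Time until first ACK returns = Ttrans + RTT = 5 + 100 = 105 ms
Need W * Ttrans >= Ttrans + RTT  ->  W >= (Ttrans + RTT) / Ttrans
(Ttrans + RTT) / Ttrans = 105 / 5 = 21
W_min = ceil(21) = 21

21


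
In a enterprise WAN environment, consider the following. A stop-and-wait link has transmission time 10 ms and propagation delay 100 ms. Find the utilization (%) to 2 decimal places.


Given: Ttrans = 10 ms, Tprop = 100 ms
RTT = 2 * Tprop = 2 * 100 = 200 ms
U = Ttrans / (Ttrans + RTT)
U = 10 / (10 + 200)
U = 10 / 210 = 0.047619
U% = 4.76%

4.76


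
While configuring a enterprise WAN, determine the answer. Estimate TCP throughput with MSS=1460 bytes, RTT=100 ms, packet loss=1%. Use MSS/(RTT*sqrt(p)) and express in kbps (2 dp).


Given: MSS = 1460 bytes, RTT = 100 ms, loss = 1%
RTT in seconds = 100 / 1000 = 0.1
Loss rate = 1% = 0.01
sqrt(loss) = sqrt(0.01) = 0.1
Throughput (bytes/s) = 1460 / (0.1 * 0.1) = 146000.0000
Throughput (kbps) = 146000.0000 * 8 / 1000 = 1168.000000 -> 1168.00 kbps (2 dp)

1168.00


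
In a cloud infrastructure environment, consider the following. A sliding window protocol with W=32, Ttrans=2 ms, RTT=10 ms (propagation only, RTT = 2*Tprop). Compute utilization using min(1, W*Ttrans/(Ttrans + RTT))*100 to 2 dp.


Given: W = 32, Ttrans = 2 ms, RTT = 10 ms (= 2 * Tprop, Tprop = 5 ms)
Cycle time = Ttrans + RTT = 2 + 10 = 12 ms (first packet sent until its ACK returns)
W * Ttrans = 32 * 2 = 64 ms of sending per cycle
W * Ttrans / (Ttrans + RTT) = 64 / 12 = 5.333333
U = min(1, 5.333333) = 1.000000
U% = 100.00%

100.00


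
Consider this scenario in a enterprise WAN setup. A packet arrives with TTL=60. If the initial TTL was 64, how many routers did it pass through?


Given: initial TTL = 64, received TTL = 60
Hops = initial TTL - received TTL
Hops = 64 - 60 = 4

4


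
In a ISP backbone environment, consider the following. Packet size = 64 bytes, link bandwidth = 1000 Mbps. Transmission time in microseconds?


Given: packet = 64 bytes, bandwidth = 1000 Mbps
Packet in bits = 64 * 8 = 512 bits
Bandwidth = 1000 * 10^6 = 1000000000 bps
Time = 512 / 1000000000 seconds
Time in us = 512 * 10^6 / 1000000000 = 0.512

0.512


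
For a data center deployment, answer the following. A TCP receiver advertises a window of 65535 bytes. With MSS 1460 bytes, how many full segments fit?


Given: RWND = 65535 bytes, MSS = 1460 bytes
Full segments = floor(RWND / MSS)
Full segments = floor(65535 / 1460)
Full segments = floor(44.887) = 44

44


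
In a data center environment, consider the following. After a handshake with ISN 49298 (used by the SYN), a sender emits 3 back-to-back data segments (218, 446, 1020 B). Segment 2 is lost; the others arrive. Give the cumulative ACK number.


SYN uses sequence number 49298; first data byte = ISN + 1 = 49299.
Segment 1: SEQ = 49299, len = 218 B, covers [49299, 49516]
Segment 2: SEQ = 49517, len = 446 B, covers [49517, 49962] [LOST]
Segment 3: SEQ = 49963, len = 1020 B, covers [49963, 50982]
In-order data received: bytes [49299, 49516] (segments 1..1).
Segment 2 missing -> gap begins at byte 49517; later segments buffered out of order.
Cumulative ACK = next expected in-order byte = 49299 + 218 = 49517

49517


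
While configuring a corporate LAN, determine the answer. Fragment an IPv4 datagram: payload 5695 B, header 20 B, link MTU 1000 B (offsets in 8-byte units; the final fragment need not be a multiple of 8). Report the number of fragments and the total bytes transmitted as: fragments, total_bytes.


Max data per non-final fragment = floor((MTU - header)/8)*8 = floor((1000 - 20)/8)*8 = floor(980/8)*8 = 976 B
Final fragment needs no 8-byte alignment: it can carry up to MTU - header = 980 B
Non-final fragments needed = ceil((payload - 980) / 976) = ceil(4715/976) = ceil(4.8309) = 5
Number of fragments = 5 + 1 = 6
Fragment sizes (data): 5 * 976 B + 815 B (last, 815 <= 980 OK)
Total bytes sent = payload + n_frags * header = 5695 + 6*20 = 5695 + 120 = 5815 B

6, 5815


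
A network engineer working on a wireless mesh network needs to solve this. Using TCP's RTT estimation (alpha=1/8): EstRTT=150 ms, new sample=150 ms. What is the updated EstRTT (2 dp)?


Given: EstRTT = 150 ms, SampleRTT = 150 ms, alpha = 1/8
New EstRTT = (1 - alpha) * EstRTT + alpha * SampleRTT
(7/8) * 150 = 131.25
(1/8) * 150 = 18.75
New EstRTT = 131.25 + 18.75 = 150 ms -> 150.00 ms (2 dp)

150.00


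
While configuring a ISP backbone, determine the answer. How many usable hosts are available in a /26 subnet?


Given: subnet mask /26
Host bits = 32 - 26 = 6
Total addresses = 2^6 = 64
Usable hosts = 64 - 2 (network + broadcast) = 62

62


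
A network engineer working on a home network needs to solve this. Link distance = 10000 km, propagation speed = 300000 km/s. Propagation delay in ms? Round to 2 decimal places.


Given: distance = 10000 km, speed = 300000 km/s
Delay = distance / speed = 10000 / 300000 seconds
Delay in ms = 10000 * 1000 / 300000
Delay = 33.3333 ms
Rounded to 2 dp = 33.33 ms

33.33


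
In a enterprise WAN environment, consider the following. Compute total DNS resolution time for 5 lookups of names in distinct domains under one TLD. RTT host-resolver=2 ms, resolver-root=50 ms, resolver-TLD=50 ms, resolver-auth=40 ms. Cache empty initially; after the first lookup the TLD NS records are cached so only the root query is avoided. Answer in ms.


Lookup 1 (cold cache): local + root + TLD + auth = 2 + 50 + 50 + 40 = 142 ms
Lookups 2..5 (TLD NS cached -> skip root; new domain -> still ask TLD and auth): local + TLD + auth = 2 + 50 + 40 = 92 ms each
Remaining 4 lookups: 4 * 92 = 368 ms
Total = 142 + 368 = 510 ms

510


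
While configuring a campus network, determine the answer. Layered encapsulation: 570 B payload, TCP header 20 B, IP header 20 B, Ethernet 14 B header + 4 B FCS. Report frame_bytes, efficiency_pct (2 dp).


TCP segment = 570 + 20 = 590 B
IP packet = 590 + 20 = 610 B
Ethernet frame = 610 + 14 + 4 = 628 B
Efficiency = app / frame = 570 / 628 = 0.907643 = 90.7643% -> 90.76% (2 dp)

628, 90.76


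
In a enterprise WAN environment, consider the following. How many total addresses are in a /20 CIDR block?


Given: CIDR prefix /20
Host bits = 32 - 20 = 12
Total addresses = 2^12 = 4096

4096


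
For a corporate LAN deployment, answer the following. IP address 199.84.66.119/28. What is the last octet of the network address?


Given: IP = 199.84.66.119, prefix = /28
Subnet mask = 255.255.255.240
Last octet of IP: 119
Last octet of mask: 240
Network last octet = 119 AND 240 = 112

112


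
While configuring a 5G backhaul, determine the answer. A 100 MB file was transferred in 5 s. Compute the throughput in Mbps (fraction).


Given: file = 100 MB, time = 5 s
File in Mb = 100 * 8 = 800 Mb
Throughput = 800 / 5 Mbps
Throughput = 160 Mbps

160


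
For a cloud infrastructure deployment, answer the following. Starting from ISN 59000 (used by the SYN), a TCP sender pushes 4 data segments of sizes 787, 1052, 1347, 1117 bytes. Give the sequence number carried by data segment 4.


The SYN occupies sequence number ISN = 59000, so the first data byte is ISN + 1 = 59001.
SEQ of data segment i = (ISN + 1) + sum of payload sizes of segments 1..i-1.
Segment 1: SEQ = 59001, payload = 787 bytes
Segment 2: SEQ = 59788, payload = 1052 bytes
Segment 3: SEQ = 60840, payload = 1347 bytes
Segment 4: SEQ = 62187, payload = 1117 bytes
SEQ of segment 4 = 59001 + 787 + 1052 + 1347 = 62187

62187


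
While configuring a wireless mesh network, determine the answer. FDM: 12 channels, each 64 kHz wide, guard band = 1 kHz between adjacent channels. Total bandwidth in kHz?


Given: 12 channels, 64 kHz each, guard = 1 kHz
Channel bandwidth = 12 * 64 = 768 kHz
Guard bands = 11 gaps * 1 kHz = 11 kHz
Total = 768 + 11 = 779 kHz

779


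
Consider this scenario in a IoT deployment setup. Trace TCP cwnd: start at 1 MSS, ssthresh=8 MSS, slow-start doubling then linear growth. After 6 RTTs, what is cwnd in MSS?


RTT 0: cwnd = 1 MSS (initial)
RTT 1: cwnd = 2 MSS (slow start, doubled)
RTT 2: cwnd = 4 MSS (slow start, doubled)
RTT 3: cwnd = 8 MSS (slow start, doubled)
RTT 4: cwnd = 9 MSS (congestion avoidance, +1)
RTT 5: cwnd = 10 MSS (congestion avoidance, +1)
RTT 6: cwnd = 11 MSS (congestion avoidance, +1)

11


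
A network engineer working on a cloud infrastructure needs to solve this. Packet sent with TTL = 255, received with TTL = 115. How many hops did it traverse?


Given: initial TTL = 255, received TTL = 115
Hops = initial TTL - received TTL
Hops = 255 - 115 = 140

140


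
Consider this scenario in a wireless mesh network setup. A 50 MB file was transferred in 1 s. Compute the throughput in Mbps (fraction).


Given: file = 50 MB, time = 1 s
File in Mb = 50 * 8 = 400 Mb
Throughput = 400 / 1 Mbps
Throughput = 400 Mbps

400


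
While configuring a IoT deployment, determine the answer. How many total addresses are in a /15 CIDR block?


Given: CIDR prefix /15
Host bits = 32 - 15 = 17
Total addresses = 2^17 = 131072

131072


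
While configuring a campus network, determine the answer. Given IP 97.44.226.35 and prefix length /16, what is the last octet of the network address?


Given: IP = 97.44.226.35, prefix = /16
Subnet mask = 255.255.0.0
Last octet of IP: 35
Last octet of mask: 0
Network last octet = 35 AND 0 = 0

0


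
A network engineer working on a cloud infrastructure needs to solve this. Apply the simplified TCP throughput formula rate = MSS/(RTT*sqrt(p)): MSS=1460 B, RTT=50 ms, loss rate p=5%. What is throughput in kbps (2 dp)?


Given: MSS = 1460 bytes, RTT = 50 ms, loss = 5%
RTT in seconds = 50 / 1000 = 0.05
Loss rate = 5% = 0.05
sqrt(loss) = sqrt(0.05) = 0.223606797750
Throughput (bytes/s) = 1460 / (0.05 * 0.223606797750) = 130586.3699
Throughput (kbps) = 130586.3699 * 8 / 1000 = 1044.690959 -> 1044.69 kbps (2 dp)

1044.69


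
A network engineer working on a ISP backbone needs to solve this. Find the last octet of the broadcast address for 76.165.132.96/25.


Given: IP = 76.165.132.96, prefix = /25
Host bits = 32 - 25 = 7
Network last octet = 96 AND mask = 0
Host part size = 2^7 - 1 = 127
Broadcast last octet = 0 OR 127 = 127

127


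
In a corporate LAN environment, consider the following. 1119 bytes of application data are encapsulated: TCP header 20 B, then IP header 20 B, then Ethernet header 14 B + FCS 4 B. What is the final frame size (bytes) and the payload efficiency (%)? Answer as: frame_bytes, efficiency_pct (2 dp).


TCP segment = 1119 + 20 = 1139 B
IP packet = 1139 + 20 = 1159 B
Ethernet frame = 1159 + 14 + 4 = 1177 B
Efficiency = app / frame = 1119 / 1177 = 0.950722 = 95.0722% -> 95.07% (2 dp)

1177, 95.07


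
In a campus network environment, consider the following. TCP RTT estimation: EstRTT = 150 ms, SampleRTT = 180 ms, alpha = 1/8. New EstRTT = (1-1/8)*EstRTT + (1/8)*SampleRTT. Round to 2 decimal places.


Given: EstRTT = 150 ms, SampleRTT = 180 ms, alpha = 1/8
New EstRTT = (1 - alpha) * EstRTT + alpha * SampleRTT
(7/8) * 150 = 131.25
(1/8) * 180 = 22.5
New EstRTT = 131.25 + 22.5 = 153.75 ms -> 153.75 ms (2 dp)

153.75


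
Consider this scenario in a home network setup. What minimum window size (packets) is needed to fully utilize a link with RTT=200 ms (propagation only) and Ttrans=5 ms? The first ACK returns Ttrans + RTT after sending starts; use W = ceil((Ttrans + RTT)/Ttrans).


Given: Ttrans = 5 ms, RTT = 200 ms (= 2 * Tprop, Tprop = 100 ms)
Time until first ACK returns = Ttrans + RTT = 5 + 200 = 205 ms
Need W * Ttrans >= Ttrans + RTT  ->  W >= (Ttrans + RTT) / Ttrans
(Ttrans + RTT) / Ttrans = 205 / 5 = 41
W_min = ceil(41) = 41

41


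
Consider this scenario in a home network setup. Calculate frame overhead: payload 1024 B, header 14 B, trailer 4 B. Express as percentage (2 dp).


Given: payload = 1024 B, header = 14 B, trailer = 4 B
Overhead bytes = header + trailer = 14 + 4 = 18
Total frame = payload + overhead = 1024 + 18 = 1042
Overhead % = 18 / 1042 * 100 = 1.7274% -> 1.73% (2 dp)

1.73


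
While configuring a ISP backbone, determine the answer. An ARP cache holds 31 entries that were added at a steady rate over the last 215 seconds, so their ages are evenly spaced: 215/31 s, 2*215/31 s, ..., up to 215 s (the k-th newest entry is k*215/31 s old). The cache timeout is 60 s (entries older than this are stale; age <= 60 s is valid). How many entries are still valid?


Ages are k * 215/31 s for k = 1..31 (spacing = 6.9355 s).
Entry k is valid iff k * 215/31 <= 60 iff k <= 31 * 60 / 215 = 8.6512
n_valid = floor(8.6512) = 8
(n_stale = 31 - 8 = 23)

8


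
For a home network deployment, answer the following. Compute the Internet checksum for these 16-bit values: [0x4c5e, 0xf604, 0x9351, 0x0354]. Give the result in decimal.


Given words: [0x4c5e, 0xf604, 0x9351, 0x0354]
Step 1: Sum all words
Raw sum = 19550 + 62980 + 37713 + 852 = 121095
Step 2: Fold carry: (55559 + 1) = 55560
One's complement = ~55560 & 0xFFFF = 9975

9975


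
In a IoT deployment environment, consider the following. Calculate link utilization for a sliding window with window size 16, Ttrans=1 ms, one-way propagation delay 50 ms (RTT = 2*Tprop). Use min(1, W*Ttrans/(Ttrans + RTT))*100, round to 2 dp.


Given: W = 16, Ttrans = 1 ms, RTT = 100 ms (= 2 * Tprop, Tprop = 50 ms)
Cycle time = Ttrans + RTT = 1 + 100 = 101 ms (first packet sent until its ACK returns)
W * Ttrans = 16 * 1 = 16 ms of sending per cycle
W * Ttrans / (Ttrans + RTT) = 16 / 101 = 0.158416
U = min(1, 0.158416) = 0.158416
U% = 15.84%

15.84


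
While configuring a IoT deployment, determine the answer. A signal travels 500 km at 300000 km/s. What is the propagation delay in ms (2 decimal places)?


Given: distance = 500 km, speed = 300000 km/s
Delay = distance / speed = 500 / 300000 seconds
Delay in ms = 500 * 1000 / 300000
Delay = 1.6667 ms
Rounded to 2 dp = 1.67 ms

1.67


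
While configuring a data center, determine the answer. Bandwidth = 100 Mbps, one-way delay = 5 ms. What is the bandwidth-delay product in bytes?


Given: bandwidth = 100 Mbps, delay = 5 ms
BDP in bits = 100 * 10^6 * 5 / 1000
BDP in bits = 500000
BDP in bytes = 500000 / 8 = 62500

62500


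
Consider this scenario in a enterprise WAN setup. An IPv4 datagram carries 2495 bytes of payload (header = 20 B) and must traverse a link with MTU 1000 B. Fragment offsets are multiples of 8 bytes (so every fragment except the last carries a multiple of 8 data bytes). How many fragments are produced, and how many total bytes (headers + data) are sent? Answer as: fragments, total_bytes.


Max data per non-final fragment = floor((MTU - header)/8)*8 = floor((1000 - 20)/8)*8 = floor(980/8)*8 = 976 B
Final fragment needs no 8-byte alignment: it can carry up to MTU - header = 980 B
Non-final fragments needed = ceil((payload - 980) / 976) = ceil(1515/976) = ceil(1.5523) = 2
Number of fragments = 2 + 1 = 3
Fragment sizes (data): 2 * 976 B + 543 B (last, 543 <= 980 OK)
Total bytes sent = payload + n_frags * header = 2495 + 3*20 = 2495 + 60 = 2555 B

3, 2555


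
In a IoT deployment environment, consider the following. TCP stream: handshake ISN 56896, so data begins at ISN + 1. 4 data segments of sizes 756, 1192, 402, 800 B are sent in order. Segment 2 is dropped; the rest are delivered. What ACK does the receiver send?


SYN uses sequence number 56896; first data byte = ISN + 1 = 56897.
Segment 1: SEQ = 56897, len = 756 B, covers [56897, 57652]
Segment 2: SEQ = 57653, len = 1192 B, covers [57653, 58844] [LOST]
Segment 3: SEQ = 58845, len = 402 B, covers [58845, 59246]
Segment 4: SEQ = 59247, len = 800 B, covers [59247, 60046]
In-order data received: bytes [56897, 57652] (segments 1..1).
Segment 2 missing -> gap begins at byte 57653; later segments buffered out of order.
Cumulative ACK = next expected in-order byte = 56897 + 756 = 57653

57653


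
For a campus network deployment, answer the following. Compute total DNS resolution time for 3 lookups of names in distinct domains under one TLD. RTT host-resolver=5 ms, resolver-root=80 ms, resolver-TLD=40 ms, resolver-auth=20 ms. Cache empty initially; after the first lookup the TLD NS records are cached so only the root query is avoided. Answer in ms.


Lookup 1 (cold cache): local + root + TLD + auth = 5 + 80 + 40 + 20 = 145 ms
Lookups 2..3 (TLD NS cached -> skip root; new domain -> still ask TLD and auth): local + TLD + auth = 5 + 40 + 20 = 65 ms each
Remaining 2 lookups: 2 * 65 = 130 ms
Total = 145 + 130 = 275 ms

275


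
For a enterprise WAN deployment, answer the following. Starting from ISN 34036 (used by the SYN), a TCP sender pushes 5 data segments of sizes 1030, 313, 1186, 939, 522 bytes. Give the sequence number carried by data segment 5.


The SYN occupies sequence number ISN = 34036, so the first data byte is ISN + 1 = 34037.
SEQ of data segment i = (ISN + 1) + sum of payload sizes of segments 1..i-1.
Segment 1: SEQ = 34037, payload = 1030 bytes
Segment 2: SEQ = 35067, payload = 313 bytes
Segment 3: SEQ = 35380, payload = 1186 bytes
Segment 4: SEQ = 36566, payload = 939 bytes
Segment 5: SEQ = 37505, payload = 522 bytes
SEQ of segment 5 = 34037 + 1030 + 313 + 1186 + 939 = 37505

37505


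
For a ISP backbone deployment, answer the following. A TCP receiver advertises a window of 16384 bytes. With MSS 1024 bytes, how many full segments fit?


Given: RWND = 16384 bytes, MSS = 1024 bytes
Full segments = floor(RWND / MSS)
Full segments = floor(16384 / 1024)
Full segments = floor(16.0) = 16

16


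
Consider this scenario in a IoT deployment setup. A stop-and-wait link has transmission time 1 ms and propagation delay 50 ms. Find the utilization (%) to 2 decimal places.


Given: Ttrans = 1 ms, Tprop = 50 ms
RTT = 2 * Tprop = 2 * 50 = 100 ms
U = Ttrans / (Ttrans + RTT)
U = 1 / (1 + 100)
U = 1 / 101 = 0.009901
U% = 0.99%

0.99


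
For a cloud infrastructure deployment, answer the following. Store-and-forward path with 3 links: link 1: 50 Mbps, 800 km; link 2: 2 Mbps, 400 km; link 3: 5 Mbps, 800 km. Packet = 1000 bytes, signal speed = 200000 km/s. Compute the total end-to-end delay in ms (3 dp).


Packet = 1000 bytes = 8000 bits. Store-and-forward: sum (t_trans + t_prop) per link.
Link 1: t_trans = 8000/(50*10^6) s = 0.1600 ms; t_prop = 800/200000 s = 4.0000 ms; subtotal = 4.1600 ms
Link 2: t_trans = 8000/(2*10^6) s = 4.0000 ms; t_prop = 400/200000 s = 2.0000 ms; subtotal = 6.0000 ms
Link 3: t_trans = 8000/(5*10^6) s = 1.6000 ms; t_prop = 800/200000 s = 4.0000 ms; subtotal = 5.6000 ms
End-to-end = 4.1600 + 6.0000 + 5.6000 = 15.7600 ms -> 15.760 ms (3 dp)

15.760


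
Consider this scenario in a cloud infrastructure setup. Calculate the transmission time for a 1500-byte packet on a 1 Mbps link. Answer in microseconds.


Given: packet = 1500 bytes, bandwidth = 1 Mbps
Packet in bits = 1500 * 8 = 12000 bits
Bandwidth = 1 * 10^6 = 1000000 bps
Time = 12000 / 1000000 seconds
Time in us = 12000 * 10^6 / 1000000 = 12000

12000


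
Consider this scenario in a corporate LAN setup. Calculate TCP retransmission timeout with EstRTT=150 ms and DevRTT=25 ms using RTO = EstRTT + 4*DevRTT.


Given: EstRTT = 150 ms, DevRTT = 25 ms
Timeout = EstRTT + 4 * DevRTT
4 * DevRTT = 4 * 25 = 100
Timeout = 150 + 100 = 250 ms

250


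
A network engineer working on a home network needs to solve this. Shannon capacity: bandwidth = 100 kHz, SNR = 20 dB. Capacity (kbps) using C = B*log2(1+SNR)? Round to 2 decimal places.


Given: B = 100 kHz, SNR = 20 dB
SNR linear = 10^(20/10) = 100
1 + SNR = 101
log2(101) = 6.6582114828
C = 100 * 1000 * 6.6582114828 = 665821.1483 bps
C = 665.821148 kbps -> 665.82 kbps (2 dp)

665.82


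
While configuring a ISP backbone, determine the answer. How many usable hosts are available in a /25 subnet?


Given: subnet mask /25
Host bits = 32 - 25 = 7
Total addresses = 2^7 = 128
Usable hosts = 128 - 2 (network + broadcast) = 126

126


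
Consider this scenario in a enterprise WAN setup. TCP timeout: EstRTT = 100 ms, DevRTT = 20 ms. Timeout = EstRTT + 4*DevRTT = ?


Given: EstRTT = 100 ms, DevRTT = 20 ms
Timeout = EstRTT + 4 * DevRTT
4 * DevRTT = 4 * 20 = 80
Timeout = 100 + 80 = 180 ms

180


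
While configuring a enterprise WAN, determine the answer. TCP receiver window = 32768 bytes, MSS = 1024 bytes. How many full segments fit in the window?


Given: RWND = 32768 bytes, MSS = 1024 bytes
Full segments = floor(RWND / MSS)
Full segments = floor(32768 / 1024)
Full segments = floor(32.0) = 32

32


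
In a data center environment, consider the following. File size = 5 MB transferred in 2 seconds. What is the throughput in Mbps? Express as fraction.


Given: file = 5 MB, time = 2 s
File in Mb = 5 * 8 = 40 Mb
Throughput = 40 / 2 Mbps
Throughput = 20 Mbps

20


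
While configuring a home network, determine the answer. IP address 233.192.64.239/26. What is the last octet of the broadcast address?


Given: IP = 233.192.64.239, prefix = /26
Host bits = 32 - 26 = 6
Network last octet = 239 AND mask = 192
Host part size = 2^6 - 1 = 63
Broadcast last octet = 192 OR 63 = 255

255


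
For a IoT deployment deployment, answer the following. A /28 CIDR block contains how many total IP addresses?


Given: CIDR prefix /28
Host bits = 32 - 28 = 4
Total addresses = 2^4 = 16

16


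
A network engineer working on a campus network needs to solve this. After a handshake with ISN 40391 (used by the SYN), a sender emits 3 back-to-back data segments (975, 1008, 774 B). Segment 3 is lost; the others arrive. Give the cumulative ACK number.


SYN uses sequence number 40391; first data byte = ISN + 1 = 40392.
Segment 1: SEQ = 40392, len = 975 B, covers [40392, 41366]
Segment 2: SEQ = 41367, len = 1008 B, covers [41367, 42374]
Segment 3: SEQ = 42375, len = 774 B, covers [42375, 43148] [LOST]
In-order data received: bytes [40392, 42374] (segments 1..2).
Segment 3 missing -> gap begins at byte 42375.
Cumulative ACK = next expected in-order byte = 40392 + 975 + 1008 = 42375

42375


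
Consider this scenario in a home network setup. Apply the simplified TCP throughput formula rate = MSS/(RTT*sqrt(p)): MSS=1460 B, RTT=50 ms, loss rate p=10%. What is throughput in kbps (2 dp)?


Given: MSS = 1460 bytes, RTT = 50 ms, loss = 10%
RTT in seconds = 50 / 1000 = 0.05
Loss rate = 10% = 0.1
sqrt(loss) = sqrt(0.1) = 0.316227766017
Throughput (bytes/s) = 1460 / (0.05 * 0.316227766017) = 92338.5077
Throughput (kbps) = 92338.5077 * 8 / 1000 = 738.708061 -> 738.71 kbps (2 dp)

738.71


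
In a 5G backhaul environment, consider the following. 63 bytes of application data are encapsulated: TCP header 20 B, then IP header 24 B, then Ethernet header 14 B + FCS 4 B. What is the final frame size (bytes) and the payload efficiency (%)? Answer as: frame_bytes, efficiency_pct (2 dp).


TCP segment = 63 + 20 = 83 B
IP packet = 83 + 24 = 107 B
Ethernet frame = 107 + 14 + 4 = 125 B
Efficiency = app / frame = 63 / 125 = 0.504000 = 50.4000% -> 50.40% (2 dp)

125, 50.40


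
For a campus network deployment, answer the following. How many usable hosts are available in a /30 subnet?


Given: subnet mask /30
Host bits = 32 - 30 = 2
Total addresses = 2^2 = 4
Usable hosts = 4 - 2 (network + broadcast) = 2

2


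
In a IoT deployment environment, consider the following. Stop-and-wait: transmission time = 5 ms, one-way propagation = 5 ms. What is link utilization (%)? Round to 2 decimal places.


Given: Ttrans = 5 ms, Tprop = 5 ms
RTT = 2 * Tprop = 2 * 5 = 10 ms
U = Ttrans / (Ttrans + RTT)
U = 5 / (5 + 10)
U = 5 / 15 = 0.333333
U% = 33.33%

33.33


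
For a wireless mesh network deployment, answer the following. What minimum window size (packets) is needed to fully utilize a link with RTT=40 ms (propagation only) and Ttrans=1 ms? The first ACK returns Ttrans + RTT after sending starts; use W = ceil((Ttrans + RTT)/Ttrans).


Given: Ttrans = 1 ms, RTT = 40 ms (= 2 * Tprop, Tprop = 20 ms)
Time until first ACK returns = Ttrans + RTT = 1 + 40 = 41 ms
Need W * Ttrans >= Ttrans + RTT  ->  W >= (Ttrans + RTT) / Ttrans
(Ttrans + RTT) / Ttrans = 41 / 1 = 41
W_min = ceil(41) = 41

41


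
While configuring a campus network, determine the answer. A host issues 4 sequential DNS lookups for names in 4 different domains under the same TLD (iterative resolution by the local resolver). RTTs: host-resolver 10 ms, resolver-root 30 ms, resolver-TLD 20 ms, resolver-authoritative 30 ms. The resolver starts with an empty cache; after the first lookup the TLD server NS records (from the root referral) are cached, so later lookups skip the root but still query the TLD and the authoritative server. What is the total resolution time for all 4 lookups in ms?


Lookup 1 (cold cache): local + root + TLD + auth = 10 + 30 + 20 + 30 = 90 ms
Lookups 2..4 (TLD NS cached -> skip root; new domain -> still ask TLD and auth): local + TLD + auth = 10 + 20 + 30 = 60 ms each
Remaining 3 lookups: 3 * 60 = 180 ms
Total = 90 + 180 = 270 ms

270


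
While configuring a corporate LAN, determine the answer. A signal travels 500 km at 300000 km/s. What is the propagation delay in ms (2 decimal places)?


Given: distance = 500 km, speed = 300000 km/s
Delay = distance / speed = 500 / 300000 seconds
Delay in ms = 500 * 1000 / 300000
Delay = 1.6667 ms
Rounded to 2 dp = 1.67 ms

1.67


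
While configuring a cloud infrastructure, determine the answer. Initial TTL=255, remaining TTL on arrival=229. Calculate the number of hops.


Given: initial TTL = 255, received TTL = 229
Hops = initial TTL - received TTL
Hops = 255 - 229 = 26

26


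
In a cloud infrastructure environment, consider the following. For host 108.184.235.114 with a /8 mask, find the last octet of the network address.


Given: IP = 108.184.235.114, prefix = /8
Subnet mask = 255.0.0.0
Last octet of IP: 114
Last octet of mask: 0
Network last octet = 114 AND 0 = 0

0


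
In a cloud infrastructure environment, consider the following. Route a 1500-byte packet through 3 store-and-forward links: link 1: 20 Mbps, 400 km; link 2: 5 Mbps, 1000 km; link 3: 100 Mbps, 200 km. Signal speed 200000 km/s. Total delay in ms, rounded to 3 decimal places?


Packet = 1500 bytes = 12000 bits. Store-and-forward: sum (t_trans + t_prop) per link.
Link 1: t_trans = 12000/(20*10^6) s = 0.6000 ms; t_prop = 400/200000 s = 2.0000 ms; subtotal = 2.6000 ms
Link 2: t_trans = 12000/(5*10^6) s = 2.4000 ms; t_prop = 1000/200000 s = 5.0000 ms; subtotal = 7.4000 ms
Link 3: t_trans = 12000/(100*10^6) s = 0.1200 ms; t_prop = 200/200000 s = 1.0000 ms; subtotal = 1.1200 ms
End-to-end = 2.6000 + 7.4000 + 1.1200 = 11.1200 ms -> 11.120 ms (3 dp)

11.120


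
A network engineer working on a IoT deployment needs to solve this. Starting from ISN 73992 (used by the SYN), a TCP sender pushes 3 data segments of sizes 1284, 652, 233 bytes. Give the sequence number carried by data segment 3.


The SYN occupies sequence number ISN = 73992, so the first data byte is ISN + 1 = 73993.
SEQ of data segment i = (ISN + 1) + sum of payload sizes of segments 1..i-1.
Segment 1: SEQ = 73993, payload = 1284 bytes
Segment 2: SEQ = 75277, payload = 652 bytes
Segment 3: SEQ = 75929, payload = 233 bytes
SEQ of segment 3 = 73993 + 1284 + 652 = 75929

75929


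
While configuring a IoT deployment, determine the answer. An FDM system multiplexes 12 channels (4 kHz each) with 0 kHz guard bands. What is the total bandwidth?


Given: 12 channels, 4 kHz each, guard = 0 kHz
Channel bandwidth = 12 * 4 = 48 kHz
Guard bands = 11 gaps * 0 kHz = 0 kHz
Total = 48 + 0 = 48 kHz

48


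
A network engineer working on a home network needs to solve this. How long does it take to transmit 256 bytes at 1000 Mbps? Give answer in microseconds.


Given: packet = 256 bytes, bandwidth = 1000 Mbps
Packet in bits = 256 * 8 = 2048 bits
Bandwidth = 1000 * 10^6 = 1000000000 bps
Time = 2048 / 1000000000 seconds
Time in us = 2048 * 10^6 / 1000000000 = 2.048

2.048


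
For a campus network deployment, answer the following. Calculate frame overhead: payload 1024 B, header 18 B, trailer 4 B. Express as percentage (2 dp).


Given: payload = 1024 B, header = 18 B, trailer = 4 B
Overhead bytes = header + trailer = 18 + 4 = 22
Total frame = payload + overhead = 1024 + 22 = 1046
Overhead % = 22 / 1046 * 100 = 2.1033% -> 2.10% (2 dp)

2.10


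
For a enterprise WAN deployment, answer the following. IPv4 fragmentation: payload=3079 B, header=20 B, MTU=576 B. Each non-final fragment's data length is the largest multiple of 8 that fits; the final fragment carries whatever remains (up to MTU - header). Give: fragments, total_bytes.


Max data per non-final fragment = floor((MTU - header)/8)*8 = floor((576 - 20)/8)*8 = floor(556/8)*8 = 552 B
Final fragment needs no 8-byte alignment: it can carry up to MTU - header = 556 B
Non-final fragments needed = ceil((payload - 556) / 552) = ceil(2523/552) = ceil(4.5707) = 5
Number of fragments = 5 + 1 = 6
Fragment sizes (data): 5 * 552 B + 319 B (last, 319 <= 556 OK)
Total bytes sent = payload + n_frags * header = 3079 + 6*20 = 3079 + 120 = 3199 B

6, 3199


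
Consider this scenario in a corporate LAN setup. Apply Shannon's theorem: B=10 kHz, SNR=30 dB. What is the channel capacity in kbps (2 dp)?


Given: B = 10 kHz, SNR = 30 dB
SNR linear = 10^(30/10) = 1000
1 + SNR = 1001
log2(1001) = 9.9672262588
C = 10 * 1000 * 9.9672262588 = 99672.2626 bps
C = 99.672263 kbps -> 99.67 kbps (2 dp)

99.67


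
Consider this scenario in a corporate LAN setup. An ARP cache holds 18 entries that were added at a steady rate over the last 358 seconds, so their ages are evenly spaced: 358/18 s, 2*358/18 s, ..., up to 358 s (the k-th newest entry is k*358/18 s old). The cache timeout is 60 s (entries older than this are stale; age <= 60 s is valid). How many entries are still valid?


Ages are k * 358/18 s for k = 1..18 (spacing = 19.8889 s).
Entry k is valid iff k * 358/18 <= 60 iff k <= 18 * 60 / 358 = 3.0168
n_valid = floor(3.0168) = 3
(n_stale = 18 - 3 = 15)

3


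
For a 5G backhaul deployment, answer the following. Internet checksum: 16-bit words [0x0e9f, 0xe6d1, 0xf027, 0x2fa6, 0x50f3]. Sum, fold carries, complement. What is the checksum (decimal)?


Given words: [0x0e9f, 0xe6d1, 0xf027, 0x2fa6, 0x50f3]
Step 1: Sum all words
Raw sum = 3743 + 59089 + 61479 + 12198 + 20723 = 157232
Step 2: Fold carry: (26160 + 2) = 26162
One's complement = ~26162 & 0xFFFF = 39373

39373


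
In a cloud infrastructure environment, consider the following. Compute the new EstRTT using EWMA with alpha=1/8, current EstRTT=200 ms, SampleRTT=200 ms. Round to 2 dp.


Given: EstRTT = 200 ms, SampleRTT = 200 ms, alpha = 1/8
New EstRTT = (1 - alpha) * EstRTT + alpha * SampleRTT
(7/8) * 200 = 175
(1/8) * 200 = 25
New EstRTT = 175 + 25 = 200 ms -> 200.00 ms (2 dp)

200.00


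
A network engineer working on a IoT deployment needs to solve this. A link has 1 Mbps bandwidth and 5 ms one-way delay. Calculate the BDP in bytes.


Given: bandwidth = 1 Mbps, delay = 5 ms
BDP in bits = 1 * 10^6 * 5 / 1000
BDP in bits = 5000
BDP in bytes = 5000 / 8 = 625

625


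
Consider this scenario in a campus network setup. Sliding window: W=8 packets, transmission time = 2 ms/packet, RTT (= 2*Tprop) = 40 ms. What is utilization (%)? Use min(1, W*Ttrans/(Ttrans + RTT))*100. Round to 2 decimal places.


Given: W = 8, Ttrans = 2 ms, RTT = 40 ms (= 2 * Tprop, Tprop = 20 ms)
Cycle time = Ttrans + RTT = 2 + 40 = 42 ms (first packet sent until its ACK returns)
W * Ttrans = 8 * 2 = 16 ms of sending per cycle
W * Ttrans / (Ttrans + RTT) = 16 / 42 = 0.380952
U = min(1, 0.380952) = 0.380952
U% = 38.10%

38.10


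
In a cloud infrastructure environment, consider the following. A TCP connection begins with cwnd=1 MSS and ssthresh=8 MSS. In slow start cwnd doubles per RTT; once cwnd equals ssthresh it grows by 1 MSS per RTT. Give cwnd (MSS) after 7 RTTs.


RTT 0: cwnd = 1 MSS (initial)
RTT 1: cwnd = 2 MSS (slow start, doubled)
RTT 2: cwnd = 4 MSS (slow start, doubled)
RTT 3: cwnd = 8 MSS (slow start, doubled)
RTT 4: cwnd = 9 MSS (congestion avoidance, +1)
RTT 5: cwnd = 10 MSS (congestion avoidance, +1)
RTT 6: cwnd = 11 MSS (congestion avoidance, +1)
RTT 7: cwnd = 12 MSS (congestion avoidance, +1)

12


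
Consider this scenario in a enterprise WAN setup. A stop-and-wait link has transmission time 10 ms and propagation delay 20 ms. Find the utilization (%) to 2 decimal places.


Given: Ttrans = 10 ms, Tprop = 20 ms
RTT = 2 * Tprop = 2 * 20 = 40 ms
U = Ttrans / (Ttrans + RTT)
U = 10 / (10 + 40)
U = 10 / 50 = 0.2
U% = 20.00%

20.00


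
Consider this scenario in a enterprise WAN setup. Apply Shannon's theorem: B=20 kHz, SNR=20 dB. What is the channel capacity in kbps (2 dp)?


Given: B = 20 kHz, SNR = 20 dB
SNR linear = 10^(20/10) = 100
1 + SNR = 101
log2(101) = 6.6582114828
C = 20 * 1000 * 6.6582114828 = 133164.2297 bps
C = 133.164230 kbps -> 133.16 kbps (2 dp)

133.16


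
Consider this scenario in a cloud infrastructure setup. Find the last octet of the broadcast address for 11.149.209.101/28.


Given: IP = 11.149.209.101, prefix = /28
Host bits = 32 - 28 = 4
Network last octet = 101 AND mask = 96
Host part size = 2^4 - 1 = 15
Broadcast last octet = 96 OR 15 = 111

111


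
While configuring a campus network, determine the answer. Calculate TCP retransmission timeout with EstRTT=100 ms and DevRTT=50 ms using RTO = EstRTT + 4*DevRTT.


Given: EstRTT = 100 ms, DevRTT = 50 ms
Timeout = EstRTT + 4 * DevRTT
4 * DevRTT = 4 * 50 = 200
Timeout = 100 + 200 = 300 ms

300


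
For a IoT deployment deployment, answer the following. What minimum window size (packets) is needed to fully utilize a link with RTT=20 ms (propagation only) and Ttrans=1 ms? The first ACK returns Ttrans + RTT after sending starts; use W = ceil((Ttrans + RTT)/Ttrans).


Given: Ttrans = 1 ms, RTT = 20 ms (= 2 * Tprop, Tprop = 10 ms)
Time until first ACK returns = Ttrans + RTT = 1 + 20 = 21 ms
Need W * Ttrans >= Ttrans + RTT  ->  W >= (Ttrans + RTT) / Ttrans
(Ttrans + RTT) / Ttrans = 21 / 1 = 21
W_min = ceil(21) = 21

21


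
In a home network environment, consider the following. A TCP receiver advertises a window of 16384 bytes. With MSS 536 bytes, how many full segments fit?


Given: RWND = 16384 bytes, MSS = 536 bytes
Full segments = floor(RWND / MSS)
Full segments = floor(16384 / 536)
Full segments = floor(30.5672) = 30

30


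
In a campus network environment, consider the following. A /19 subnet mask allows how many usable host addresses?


Given: subnet mask /19
Host bits = 32 - 19 = 13
Total addresses = 2^13 = 8192
Usable hosts = 8192 - 2 (network + broadcast) = 8190

8190
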